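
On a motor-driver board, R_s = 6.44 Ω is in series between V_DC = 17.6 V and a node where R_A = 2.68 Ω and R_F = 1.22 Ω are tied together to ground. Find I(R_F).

I ≈ 1.66 A

Equivalent of the parallel group: R_p = 0.8384 Ω.
V_A = 17.6 × 0.8384/7.278 = 2.027 V.
Branch current I = V_A/R_F = 2.027/1.22 = 1.662 A.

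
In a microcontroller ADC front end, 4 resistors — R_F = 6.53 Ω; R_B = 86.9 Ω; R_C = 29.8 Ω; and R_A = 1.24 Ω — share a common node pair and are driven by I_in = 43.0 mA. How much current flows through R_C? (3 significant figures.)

I ≈ 1.44 mA

ΣG = 1/6.53 + 1/86.9 + 1/29.8 + 1/1.24 = 1.005.
Current divider: I(R_C) = I_in · G_k/ΣG = 43.0 × (0.03356/1.005) = 43.0 × 0.03340 = 1.436 mA.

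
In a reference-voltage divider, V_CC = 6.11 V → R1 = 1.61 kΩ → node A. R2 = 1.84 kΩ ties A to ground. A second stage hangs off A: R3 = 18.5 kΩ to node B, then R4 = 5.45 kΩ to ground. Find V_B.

Node A sees R2 in parallel with the series input of stage 2, R3 + R4 = 23.95 kΩ.
Effective lower resistance at A: R2 ‖ 23.95 = 1.709 kΩ.
V_A = 6.11 × 1.709/(1.61 + 1.709) = 3.146 V.
V_B = V_A × 0.2276 = 0.7159 V.

V_B ≈ 0.716 V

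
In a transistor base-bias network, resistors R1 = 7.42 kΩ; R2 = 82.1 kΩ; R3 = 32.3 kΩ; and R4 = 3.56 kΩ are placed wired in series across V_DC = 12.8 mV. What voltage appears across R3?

Total series resistance ΣR = 7.42 + 82.1 + 32.3 + 3.56 = 125.4 kΩ.
By the voltage-divider rule, V = 12.8 × 32.30/125.4 = 3.297 mV.

V ≈ 3.30 mV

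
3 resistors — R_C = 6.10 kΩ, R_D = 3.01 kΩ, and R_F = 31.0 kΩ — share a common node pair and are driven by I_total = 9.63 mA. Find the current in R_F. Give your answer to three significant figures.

Total conductance ΣG = 1/6.10 + 1/3.01 + 1/31.0 = 0.5284 (units of 1/kΩ).
R_F takes the fraction G_k/ΣG = 0.03226/0.5284 = 0.06105, so I = 9.63 × 0.06105 = 0.5879 mA.

I ≈ 0.588 mA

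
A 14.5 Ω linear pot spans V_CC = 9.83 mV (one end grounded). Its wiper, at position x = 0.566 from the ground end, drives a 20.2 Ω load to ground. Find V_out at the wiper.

V_out ≈ 4.73 mV

Split the track: R_lower = x·R_p = 8.207 Ω, R_upper = (1−x)·R_p = 6.293 Ω.
(x·R_p) ‖ R_L = 5.836 Ω.
Then V_out = V_CC · 5.836/(6.293 + 5.836) = 4.730 mV.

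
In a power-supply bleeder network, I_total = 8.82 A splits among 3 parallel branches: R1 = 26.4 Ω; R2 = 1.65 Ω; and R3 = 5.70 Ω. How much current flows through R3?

I ≈ 1.89 A

ΣG = 1/26.4 + 1/1.65 + 1/5.70 = 0.8194.
R3 takes the fraction G_k/ΣG = 0.1754/0.8194 = 0.2141, so I = 8.82 × 0.2141 = 1.888 A.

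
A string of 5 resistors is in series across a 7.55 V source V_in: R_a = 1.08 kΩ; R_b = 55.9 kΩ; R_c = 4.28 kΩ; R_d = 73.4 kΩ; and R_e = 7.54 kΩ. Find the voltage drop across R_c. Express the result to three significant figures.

Total series resistance ΣR = 1.08 + 55.9 + 4.28 + 73.4 + 7.54 = 142.2 kΩ.
Voltage divider: V = V_in · (4.280 / 142.2) = 7.55 × 0.03010 = 0.2272 V.

V ≈ 0.227 V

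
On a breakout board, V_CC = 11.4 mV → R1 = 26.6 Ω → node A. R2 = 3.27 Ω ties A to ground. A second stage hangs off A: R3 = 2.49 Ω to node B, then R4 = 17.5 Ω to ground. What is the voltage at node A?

V_A ≈ 1.09 mV

Node A sees R2 in parallel with the series input of stage 2, R3 + R4 = 19.99 Ω.
R2 ‖ (R3+R4) = 2.810 Ω.
So V_A = 11.4 × 0.09555 = 1.089 mV.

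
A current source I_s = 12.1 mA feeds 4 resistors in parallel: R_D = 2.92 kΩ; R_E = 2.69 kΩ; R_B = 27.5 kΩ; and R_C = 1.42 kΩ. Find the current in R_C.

ΣG = 1/2.92 + 1/2.69 + 1/27.5 + 1/1.42 = 1.455.
Current divider: I(R_C) = I_s · G_k/ΣG = 12.1 × (0.7042/1.455) = 12.1 × 0.4841 = 5.857 mA.

I ≈ 5.86 mA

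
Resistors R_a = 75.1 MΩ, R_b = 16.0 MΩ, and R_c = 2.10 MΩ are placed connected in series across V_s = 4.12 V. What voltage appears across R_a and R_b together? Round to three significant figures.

Series total: ΣR = 75.1 + 16.0 + 2.10 = 93.20 MΩ.
R_{R_a..R_b} = 75.1 + 16.0 = 91.10 MΩ.
By the voltage-divider rule, V = 4.12 × 91.10/93.20 = 4.027 V.

V ≈ 4.03 V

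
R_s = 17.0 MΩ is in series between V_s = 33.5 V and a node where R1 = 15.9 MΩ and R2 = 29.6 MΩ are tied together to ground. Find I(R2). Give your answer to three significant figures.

Equivalent of the parallel group: R_p = 10.34 MΩ.
V_A by voltage divider: V_A = 33.5 × 10.34/(17.0 + 10.34) = 12.67 V.
Branch current I = V_A/R2 = 12.67/29.6 = 0.4281 µA.

I ≈ 0.428 µA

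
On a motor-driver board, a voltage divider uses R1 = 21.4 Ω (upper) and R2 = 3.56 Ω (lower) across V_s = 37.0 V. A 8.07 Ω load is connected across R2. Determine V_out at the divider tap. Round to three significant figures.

First combine the lower leg with the load: R2 ‖ R_L = 2.470 Ω.
Now apply the divider: V_out = 37.0 × 0.1035 = 3.829 V.
(Unloaded it would be 5.28 V; the load pulls it down.)

V_out ≈ 3.83 V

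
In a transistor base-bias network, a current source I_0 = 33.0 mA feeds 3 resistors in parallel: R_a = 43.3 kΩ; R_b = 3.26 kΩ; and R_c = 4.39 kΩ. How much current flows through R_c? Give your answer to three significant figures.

ΣG = 1/43.3 + 1/3.26 + 1/4.39 = 0.5576.
By the current-divider rule, I = I_0 · G_k/ΣG = 33.0 × 0.4085 = 13.48 mA.

I ≈ 13.5 mA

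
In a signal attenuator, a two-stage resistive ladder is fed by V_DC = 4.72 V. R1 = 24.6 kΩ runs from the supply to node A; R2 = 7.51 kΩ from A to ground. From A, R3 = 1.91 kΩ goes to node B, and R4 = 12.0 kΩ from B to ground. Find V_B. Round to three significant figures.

Looking into the second stage from A: R3 + R4 = 13.91 kΩ appears in parallel with R2.
R2 ‖ (R3+R4) = 4.877 kΩ.
So V_A = 4.72 × 0.1654 = 0.7809 V.
Stage 2 is unloaded, so V_B = V_A · R4/(R3+R4) = 0.7809 × 12.0/13.91 = 0.6737 V.

V_B ≈ 0.674 V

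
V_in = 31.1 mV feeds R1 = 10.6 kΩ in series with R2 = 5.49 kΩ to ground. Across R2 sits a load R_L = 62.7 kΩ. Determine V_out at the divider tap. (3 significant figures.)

V_out ≈ 10.0 mV

First combine the lower leg with the load: R2 ‖ R_L = 5.048 kΩ.
Now apply the divider: V_out = 31.1 × 0.3226 = 10.03 mV.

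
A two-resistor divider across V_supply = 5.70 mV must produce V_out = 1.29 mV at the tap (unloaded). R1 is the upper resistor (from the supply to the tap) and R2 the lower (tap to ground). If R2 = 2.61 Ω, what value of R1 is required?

The divider ratio is R2/(R1+R2) = 1.29/5.70 = 0.2263.
So R1 = R2 · (V_supply/V_out − 1) = 2.61 × (5.70/1.29 − 1) = 2.61 × 3.419 = 8.923 Ω.

R1 ≈ 8.92 Ω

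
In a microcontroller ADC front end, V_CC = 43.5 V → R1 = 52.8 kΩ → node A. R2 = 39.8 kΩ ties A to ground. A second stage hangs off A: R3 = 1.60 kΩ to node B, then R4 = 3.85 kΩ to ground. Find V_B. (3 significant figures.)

Node A sees R2 in parallel with the series input of stage 2, R3 + R4 = 5.450 kΩ.
Effective lower resistance at A: R2 ‖ 5.450 = 4.794 kΩ.
V_A = 43.5 × 4.794/(52.8 + 4.794) = 3.621 V.
Then the unloaded second divider: V_B = V_A × R4/(R3+R4) = 3.621 × 0.7064 = 2.558 V.

V_B ≈ 2.56 V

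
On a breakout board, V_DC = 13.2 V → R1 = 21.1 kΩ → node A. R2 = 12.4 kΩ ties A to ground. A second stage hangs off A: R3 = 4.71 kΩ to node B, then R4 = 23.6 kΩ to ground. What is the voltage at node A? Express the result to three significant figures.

V_A ≈ 3.83 V

Node A sees R2 in parallel with the series input of stage 2, R3 + R4 = 28.31 kΩ.
Effective lower resistance at A: R2 ‖ 28.31 = 8.623 kΩ.
V_A = 13.2 × 8.623/(21.1 + 8.623) = 3.829 V.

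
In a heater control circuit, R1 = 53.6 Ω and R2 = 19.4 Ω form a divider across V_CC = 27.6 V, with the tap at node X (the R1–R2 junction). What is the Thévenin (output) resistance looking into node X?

Looking into X with the source shorted: R_th = R1·R2/(R1+R2) = 53.60 × 19.4/73.00 = 14.24 Ω.

R_th ≈ 14.2 Ω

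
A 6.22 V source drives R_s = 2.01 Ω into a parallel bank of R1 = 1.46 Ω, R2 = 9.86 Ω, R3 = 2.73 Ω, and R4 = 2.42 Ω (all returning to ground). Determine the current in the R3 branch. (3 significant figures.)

I ≈ 0.549 A

Combine the parallel branches: R_p = (1/1.46 + 1/9.86 + 1/2.73 + 1/2.42)⁻¹ = 0.6386 Ω.
V_A by voltage divider: V_A = 6.22 × 0.6386/(2.01 + 0.6386) = 1.500 V.
I(R3) = V_A / R3 = 1.500/2.73 = 0.5494 A.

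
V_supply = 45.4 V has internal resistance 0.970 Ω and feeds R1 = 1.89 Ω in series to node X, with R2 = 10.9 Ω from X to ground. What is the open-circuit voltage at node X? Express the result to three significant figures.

R1' = 0.970 + 1.89 = 2.860 Ω (source resistance + R1).
With X open, the divider is unloaded: V_th = 45.4 × 10.9/13.76 = 35.96 V.

V_th ≈ 36.0 V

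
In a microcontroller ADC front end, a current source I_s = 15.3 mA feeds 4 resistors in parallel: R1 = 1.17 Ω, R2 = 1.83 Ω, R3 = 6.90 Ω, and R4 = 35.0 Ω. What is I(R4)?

I ≈ 0.278 mA

Conductances: ΣG = 1/1.17 + 1/1.83 + 1/6.90 + 1/35.0 = 1.575 (1/Ω).
Current divider: I(R4) = I_s · G_k/ΣG = 15.3 × (0.02857/1.575) = 15.3 × 0.01814 = 0.2776 mA.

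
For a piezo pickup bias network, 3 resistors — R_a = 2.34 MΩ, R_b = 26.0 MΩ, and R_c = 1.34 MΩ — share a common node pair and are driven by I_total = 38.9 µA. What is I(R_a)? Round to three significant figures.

Total conductance ΣG = 1/2.34 + 1/26.0 + 1/1.34 = 1.212 (units of 1/MΩ).
Current divider: I(R_a) = I_total · G_k/ΣG = 38.9 × (0.4274/1.212) = 38.9 × 0.3526 = 13.72 µA.

I ≈ 13.7 µA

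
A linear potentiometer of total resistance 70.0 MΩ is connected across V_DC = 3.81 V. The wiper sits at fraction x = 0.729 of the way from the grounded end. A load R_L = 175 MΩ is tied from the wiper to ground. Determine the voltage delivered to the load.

Lower segment x·R_p = 51.03 MΩ; upper segment (1−x)·R_p = 18.97 MΩ.
R_L loads the lower segment: effective lower R = 39.51 MΩ.
Loaded-divider output: V_out = 3.81 × 0.6756 = 2.574 V.

V_out ≈ 2.57 V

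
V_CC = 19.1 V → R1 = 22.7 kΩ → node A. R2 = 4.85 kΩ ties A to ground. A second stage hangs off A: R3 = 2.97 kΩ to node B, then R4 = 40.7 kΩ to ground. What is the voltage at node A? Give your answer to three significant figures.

V_A ≈ 3.08 V

Node A sees R2 in parallel with the series input of stage 2, R3 + R4 = 43.67 kΩ.
R2 ‖ (R3+R4) = 4.365 kΩ.
First divider: V_A = V_CC · 4.365/(22.7 + 4.365) = 3.081 V.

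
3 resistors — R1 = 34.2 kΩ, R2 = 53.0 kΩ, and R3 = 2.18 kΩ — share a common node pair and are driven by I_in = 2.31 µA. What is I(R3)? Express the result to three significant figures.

I ≈ 2.09 µA

ΣG = 1/34.2 + 1/53.0 + 1/2.18 = 0.5068.
Current divider: I(R3) = I_in · G_k/ΣG = 2.31 × (0.4587/0.5068) = 2.31 × 0.9051 = 2.091 µA.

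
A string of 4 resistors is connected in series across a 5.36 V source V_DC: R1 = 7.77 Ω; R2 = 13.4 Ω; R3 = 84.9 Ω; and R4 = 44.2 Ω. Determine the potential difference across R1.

ΣR = 7.77 + 13.4 + 84.9 + 44.2 = 150.3 Ω.
Voltage divider: V = V_DC · (7.770 / 150.3) = 5.36 × 0.05171 = 0.2771 V.

V ≈ 0.277 V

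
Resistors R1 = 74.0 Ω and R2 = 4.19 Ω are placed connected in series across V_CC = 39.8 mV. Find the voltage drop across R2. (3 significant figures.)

V ≈ 2.13 mV

Total series resistance ΣR = 74.0 + 4.19 = 78.19 Ω.
V = V_CC · R/ΣR = 39.8 × 0.05359 = 2.133 mV.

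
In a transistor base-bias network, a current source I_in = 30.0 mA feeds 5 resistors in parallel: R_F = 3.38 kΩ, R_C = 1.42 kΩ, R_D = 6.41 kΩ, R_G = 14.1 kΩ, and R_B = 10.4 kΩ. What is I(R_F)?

Total conductance ΣG = 1/3.38 + 1/1.42 + 1/6.41 + 1/14.1 + 1/10.4 = 1.323 (units of 1/kΩ).
Current divider: I(R_F) = I_in · G_k/ΣG = 30.0 × (0.2959/1.323) = 30.0 × 0.2236 = 6.708 mA.

I ≈ 6.71 mA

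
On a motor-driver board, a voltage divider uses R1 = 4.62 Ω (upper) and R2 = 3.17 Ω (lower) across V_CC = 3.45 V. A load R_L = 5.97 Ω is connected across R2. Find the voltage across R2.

R2 ‖ R_L = (3.17 × 5.97)/(3.17 + 5.97) = 2.071 Ω.
Now apply the divider: V_out = 3.45 × 0.3095 = 1.068 V.

V_out ≈ 1.07 V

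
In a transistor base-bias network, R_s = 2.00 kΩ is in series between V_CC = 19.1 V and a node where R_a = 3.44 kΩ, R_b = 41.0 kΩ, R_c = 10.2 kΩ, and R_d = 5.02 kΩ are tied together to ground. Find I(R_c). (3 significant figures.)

Combine the parallel branches: R_p = (1/3.44 + 1/41.0 + 1/10.2 + 1/5.02)⁻¹ = 1.633 kΩ.
Node voltage V_A = V_CC · R_p/(R_s + R_p) = 19.1 × 0.4495 = 8.586 V.
I(R_c) = V_A / R_c = 8.586/10.2 = 0.8417 mA.

I ≈ 0.842 mA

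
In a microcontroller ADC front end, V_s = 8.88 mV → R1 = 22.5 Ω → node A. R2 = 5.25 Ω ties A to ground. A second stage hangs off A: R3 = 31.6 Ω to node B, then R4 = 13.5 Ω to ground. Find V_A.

The second stage (R3 + R4 = 45.10 Ω) loads node A in parallel with R2.
R2 ‖ (R3+R4) = 4.703 Ω.
First divider: V_A = V_s · 4.703/(22.5 + 4.703) = 1.535 mV.

V_A ≈ 1.54 mV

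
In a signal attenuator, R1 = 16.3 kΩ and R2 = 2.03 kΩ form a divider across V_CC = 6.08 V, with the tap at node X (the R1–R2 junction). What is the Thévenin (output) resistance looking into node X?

R_th ≈ 1.81 kΩ

Looking into X with the source shorted: R_th = R1·R2/(R1+R2) = 16.30 × 2.03/18.33 = 1.805 kΩ.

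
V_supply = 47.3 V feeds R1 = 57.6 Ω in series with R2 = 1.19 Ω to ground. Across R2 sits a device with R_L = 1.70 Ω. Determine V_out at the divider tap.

V_out ≈ 0.568 V

First combine the lower leg with the load: R2 ‖ R_L = 0.7000 Ω.
Then V_out = V_supply · R2'/(R1 + R2') = 47.3 × 0.7000/58.30 = 0.5679 V.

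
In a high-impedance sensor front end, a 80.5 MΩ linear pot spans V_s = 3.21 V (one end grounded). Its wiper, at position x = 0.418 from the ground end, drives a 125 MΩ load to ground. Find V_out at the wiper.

V_out ≈ 1.16 V

Lower segment x·R_p = 33.65 MΩ; upper segment (1−x)·R_p = 46.85 MΩ.
Lower segment in parallel with the load: 33.65 ‖ 125 = 26.51 MΩ.
Loaded-divider output: V_out = 3.21 × 0.3614 = 1.160 V.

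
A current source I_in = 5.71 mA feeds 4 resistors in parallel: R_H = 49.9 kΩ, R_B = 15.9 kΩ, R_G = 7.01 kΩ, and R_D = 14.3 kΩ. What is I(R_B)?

I ≈ 1.22 mA

Conductances: ΣG = 1/49.9 + 1/15.9 + 1/7.01 + 1/14.3 = 0.2955 (1/kΩ).
Current divider: I(R_B) = I_in · G_k/ΣG = 5.71 × (0.06289/0.2955) = 5.71 × 0.2128 = 1.215 mA.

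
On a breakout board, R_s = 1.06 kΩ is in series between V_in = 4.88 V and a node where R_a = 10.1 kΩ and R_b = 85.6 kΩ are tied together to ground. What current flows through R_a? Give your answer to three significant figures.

I ≈ 0.432 mA

Equivalent of the parallel group: R_p = 9.034 kΩ.
Node voltage V_A = V_in · R_p/(R_s + R_p) = 4.88 × 0.8950 = 4.368 V.
Branch current I = V_A/R_a = 4.368/10.1 = 0.4324 mA.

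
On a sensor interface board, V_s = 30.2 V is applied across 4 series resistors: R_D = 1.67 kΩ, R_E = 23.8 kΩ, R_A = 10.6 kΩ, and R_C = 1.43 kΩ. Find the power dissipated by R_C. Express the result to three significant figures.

P ≈ 0.927 mW

ΣR = 37.50 kΩ → I = 30.2/37.50 = 0.8053 mA.
V(R_C) = I·R = 1.152 V; P = V·I = 1.152 × 0.8053 = 0.9274 mW.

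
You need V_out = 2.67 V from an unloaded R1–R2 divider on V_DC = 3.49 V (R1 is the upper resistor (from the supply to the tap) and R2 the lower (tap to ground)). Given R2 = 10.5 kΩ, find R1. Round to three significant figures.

The divider ratio is R2/(R1+R2) = 2.67/3.49 = 0.7650.
Rearranging, R1 = R2·(1−k)/k = 10.5 × 0.3071 = 3.225 kΩ.

R1 ≈ 3.22 kΩ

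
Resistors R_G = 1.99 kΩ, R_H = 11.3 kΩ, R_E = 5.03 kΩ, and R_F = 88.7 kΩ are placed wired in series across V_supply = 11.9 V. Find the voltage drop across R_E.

ΣR = 1.99 + 11.3 + 5.03 + 88.7 = 107.0 kΩ.
Voltage divider: V = V_supply · (5.030 / 107.0) = 11.9 × 0.04700 = 0.5593 V.

V ≈ 0.559 V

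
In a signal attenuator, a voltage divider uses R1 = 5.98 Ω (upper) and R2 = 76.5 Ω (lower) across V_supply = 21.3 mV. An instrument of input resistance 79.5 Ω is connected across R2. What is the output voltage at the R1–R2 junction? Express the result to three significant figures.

R2 ‖ R_L = (76.5 × 79.5)/(76.5 + 79.5) = 38.99 Ω.
Now apply the divider: V_out = 21.3 × 0.8670 = 18.47 mV.
(Unloaded it would be 19.8 mV; the load pulls it down.)

V_out ≈ 18.5 mV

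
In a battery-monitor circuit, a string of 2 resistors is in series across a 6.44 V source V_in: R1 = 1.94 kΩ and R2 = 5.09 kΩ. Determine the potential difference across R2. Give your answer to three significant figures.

V ≈ 4.66 V

Total series resistance ΣR = 1.94 + 5.09 = 7.030 kΩ.
Voltage divider: V = V_in · (5.090 / 7.030) = 6.44 × 0.7240 = 4.663 V.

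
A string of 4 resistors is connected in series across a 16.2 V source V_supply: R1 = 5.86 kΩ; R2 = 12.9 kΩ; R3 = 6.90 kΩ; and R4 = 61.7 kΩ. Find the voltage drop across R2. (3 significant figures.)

Series total: ΣR = 5.86 + 12.9 + 6.90 + 61.7 = 87.36 kΩ.
Voltage divider: V = V_supply · (12.90 / 87.36) = 16.2 × 0.1477 = 2.392 V.

V ≈ 2.39 V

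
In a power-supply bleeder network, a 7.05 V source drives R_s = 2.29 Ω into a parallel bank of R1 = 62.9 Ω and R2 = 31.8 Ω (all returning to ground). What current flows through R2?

Equivalent of the parallel group: R_p = 21.12 Ω.
V_A = 7.05 × 21.12/23.41 = 6.360 V.
I(R2) = V_A / R2 = 6.360/31.8 = 0.2000 A.
(Equivalently: I_total = 0.3011 A, then current-divider fraction G_k/ΣG = 0.6642.)

I ≈ 0.200 A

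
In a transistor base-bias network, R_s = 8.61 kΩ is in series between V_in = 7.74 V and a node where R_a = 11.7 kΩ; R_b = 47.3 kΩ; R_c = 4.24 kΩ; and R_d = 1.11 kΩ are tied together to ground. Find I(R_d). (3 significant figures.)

Parallel bank: R_p = 1/(1/11.7 + 1/47.3 + 1/4.24 + 1/1.11) = 0.8043 kΩ.
V_A by voltage divider: V_A = 7.74 × 0.8043/(8.61 + 0.8043) = 0.6612 V.
Branch current I = V_A/R_d = 0.6612/1.11 = 0.5957 mA.
(Check via current divider: I_total = 0.8222 mA; share G_k/ΣG = 0.7246 → same result.)

I ≈ 0.596 mA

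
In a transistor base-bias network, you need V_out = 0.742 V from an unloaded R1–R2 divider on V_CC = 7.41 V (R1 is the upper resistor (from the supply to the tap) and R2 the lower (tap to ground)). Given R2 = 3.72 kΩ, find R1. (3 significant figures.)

R1 ≈ 33.4 kΩ

Required fraction k = V_out/V_CC = 0.1001.
Rearranging, R1 = R2·(1−k)/k = 3.72 × 8.987 = 33.43 kΩ.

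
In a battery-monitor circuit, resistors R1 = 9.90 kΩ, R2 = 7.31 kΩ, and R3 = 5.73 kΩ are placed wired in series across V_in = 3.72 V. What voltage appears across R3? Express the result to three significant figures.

Series total: ΣR = 9.90 + 7.31 + 5.73 = 22.94 kΩ.
V = V_in · R/ΣR = 3.72 × 0.2498 = 0.9292 V.

V ≈ 0.929 V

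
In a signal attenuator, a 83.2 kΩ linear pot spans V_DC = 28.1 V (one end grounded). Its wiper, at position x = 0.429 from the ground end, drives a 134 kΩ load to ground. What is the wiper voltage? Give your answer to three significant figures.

Split the track: R_lower = x·R_p = 35.69 kΩ, R_upper = (1−x)·R_p = 47.51 kΩ.
Lower segment in parallel with the load: 35.69 ‖ 134 = 28.19 kΩ.
V_out = 28.1 × 28.19/(47.51 + 28.19) = 10.46 V.
(Unloaded: V_out = x·V_DC = 12.1 V.)

V_out ≈ 10.5 V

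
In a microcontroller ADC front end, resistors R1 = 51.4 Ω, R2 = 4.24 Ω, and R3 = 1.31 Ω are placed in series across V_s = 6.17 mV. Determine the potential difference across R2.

V ≈ 0.459 mV

ΣR = 51.4 + 4.24 + 1.31 = 56.95 Ω.
By the voltage-divider rule, V = 6.17 × 4.240/56.95 = 0.4594 mV.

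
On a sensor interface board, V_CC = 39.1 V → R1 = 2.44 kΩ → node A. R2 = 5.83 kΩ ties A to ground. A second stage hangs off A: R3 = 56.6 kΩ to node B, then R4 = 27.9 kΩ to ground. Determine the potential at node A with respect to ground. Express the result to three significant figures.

V_A ≈ 27.0 V

Looking into the second stage from A: R3 + R4 = 84.50 kΩ appears in parallel with R2.
R2 ‖ (R3+R4) = 5.454 kΩ.
First divider: V_A = V_CC · 5.454/(2.44 + 5.454) = 27.01 V.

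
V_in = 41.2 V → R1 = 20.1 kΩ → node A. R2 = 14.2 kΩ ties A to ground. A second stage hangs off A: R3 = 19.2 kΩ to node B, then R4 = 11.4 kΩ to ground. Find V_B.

The second stage (R3 + R4 = 30.60 kΩ) loads node A in parallel with R2.
R2 ‖ (R3+R4) = 9.699 kΩ.
So V_A = 41.2 × 0.3255 = 13.41 V.
Then the unloaded second divider: V_B = V_A × R4/(R3+R4) = 13.41 × 0.3725 = 4.996 V.

V_B ≈ 5.00 V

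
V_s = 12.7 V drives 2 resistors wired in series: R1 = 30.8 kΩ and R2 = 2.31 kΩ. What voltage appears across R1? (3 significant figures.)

V ≈ 11.8 V

Series total: ΣR = 30.8 + 2.31 = 33.11 kΩ.
V = V_s · R/ΣR = 12.7 × 0.9302 = 11.81 V.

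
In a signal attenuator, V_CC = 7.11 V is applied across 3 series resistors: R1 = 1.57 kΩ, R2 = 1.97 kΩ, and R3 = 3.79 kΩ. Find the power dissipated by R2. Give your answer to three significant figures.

P ≈ 1.85 mW

ΣR = 7.330 kΩ → I = 7.11/7.330 = 0.9700 mA.
V(R2) = I·R = 1.911 V; P = V·I = 1.911 × 0.9700 = 1.854 mW.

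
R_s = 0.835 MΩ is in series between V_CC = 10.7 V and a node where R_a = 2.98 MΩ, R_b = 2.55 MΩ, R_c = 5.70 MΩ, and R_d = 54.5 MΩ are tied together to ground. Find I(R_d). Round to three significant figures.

Equivalent of the parallel group: R_p = 1.085 MΩ.
V_A = 10.7 × 1.085/1.920 = 6.047 V.
I(R_d) = V_A / R_d = 6.047/54.5 = 0.1110 µA.

I ≈ 0.111 µA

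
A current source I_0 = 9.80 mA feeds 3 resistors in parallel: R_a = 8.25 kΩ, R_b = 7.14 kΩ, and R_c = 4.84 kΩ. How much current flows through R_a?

I ≈ 2.54 mA

Total conductance ΣG = 1/8.25 + 1/7.14 + 1/4.84 = 0.4679 (units of 1/kΩ).
Current divider: I(R_a) = I_0 · G_k/ΣG = 9.80 × (0.1212/0.4679) = 9.80 × 0.2591 = 2.539 mA.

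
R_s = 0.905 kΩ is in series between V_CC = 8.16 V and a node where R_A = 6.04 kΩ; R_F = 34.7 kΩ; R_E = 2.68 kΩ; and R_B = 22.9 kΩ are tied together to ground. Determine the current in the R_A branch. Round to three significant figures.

Combine the parallel branches: R_p = (1/6.04 + 1/34.7 + 1/2.68 + 1/22.9)⁻¹ = 1.636 kΩ.
V_A = 8.16 × 1.636/2.541 = 5.254 V.
Branch current I = V_A/R_A = 5.254/6.04 = 0.8699 mA.

I ≈ 0.870 mA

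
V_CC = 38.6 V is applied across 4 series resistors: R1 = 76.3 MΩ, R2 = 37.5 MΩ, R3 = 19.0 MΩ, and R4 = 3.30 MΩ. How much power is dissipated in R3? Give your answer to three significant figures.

P ≈ 1.53 µW

ΣR = 136.1 MΩ → I = 38.6/136.1 = 0.2836 µA.
P = I²R = 0.08044 × 19.0 = 1.528 µW.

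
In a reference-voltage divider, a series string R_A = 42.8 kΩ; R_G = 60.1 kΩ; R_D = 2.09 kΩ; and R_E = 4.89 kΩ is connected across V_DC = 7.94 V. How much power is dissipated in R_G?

Series current I = V_DC/ΣR = 7.94/109.9 = 0.07226 mA.
P(R_G) = I²·R_G = (0.07226)² × 60.1 = 0.3138 mW.

P ≈ 0.314 mW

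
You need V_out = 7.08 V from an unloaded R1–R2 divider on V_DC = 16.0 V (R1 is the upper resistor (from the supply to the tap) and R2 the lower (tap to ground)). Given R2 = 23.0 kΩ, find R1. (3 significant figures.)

R1 ≈ 29.0 kΩ

Required fraction k = V_out/V_DC = 0.4425.
So R1 = R2 · (V_DC/V_out − 1) = 23.0 × (16.0/7.08 − 1) = 23.0 × 1.260 = 28.98 kΩ.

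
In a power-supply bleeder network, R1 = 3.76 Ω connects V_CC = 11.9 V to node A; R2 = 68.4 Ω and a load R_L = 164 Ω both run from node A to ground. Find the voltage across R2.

First combine the lower leg with the load: R2 ‖ R_L = 48.27 Ω.
Now apply the divider: V_out = 11.9 × 0.9277 = 11.04 V.

V_out ≈ 11.0 V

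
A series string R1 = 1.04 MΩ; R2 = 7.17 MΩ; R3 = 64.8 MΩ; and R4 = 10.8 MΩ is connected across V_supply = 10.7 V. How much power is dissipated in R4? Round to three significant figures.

P ≈ 0.176 µW

Series current I = V_supply/ΣR = 10.7/83.81 = 0.1277 µA.
P(R4) = I²·R4 = (0.1277)² × 10.8 = 0.1760 µW.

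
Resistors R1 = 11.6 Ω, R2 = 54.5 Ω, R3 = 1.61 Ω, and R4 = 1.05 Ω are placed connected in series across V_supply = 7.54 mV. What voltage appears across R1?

V ≈ 1.27 mV

ΣR = 11.6 + 54.5 + 1.61 + 1.05 = 68.76 Ω.
By the voltage-divider rule, V = 7.54 × 11.60/68.76 = 1.272 mV.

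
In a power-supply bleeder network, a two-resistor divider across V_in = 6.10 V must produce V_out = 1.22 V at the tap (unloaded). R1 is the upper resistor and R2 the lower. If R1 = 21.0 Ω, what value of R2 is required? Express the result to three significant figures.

V_out/V_in = R2/(R1+R2) = 0.2000.
R2 = R1 · 0.2000/(1 − 0.2000) = 5.250 Ω.

R2 ≈ 5.25 Ω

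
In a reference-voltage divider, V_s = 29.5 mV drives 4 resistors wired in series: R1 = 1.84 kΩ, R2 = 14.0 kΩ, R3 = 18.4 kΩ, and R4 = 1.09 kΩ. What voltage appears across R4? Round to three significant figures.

Total series resistance ΣR = 1.84 + 14.0 + 18.4 + 1.09 = 35.33 kΩ.
Voltage divider: V = V_s · (1.090 / 35.33) = 29.5 × 0.03085 = 0.9101 mV.

V ≈ 0.910 mV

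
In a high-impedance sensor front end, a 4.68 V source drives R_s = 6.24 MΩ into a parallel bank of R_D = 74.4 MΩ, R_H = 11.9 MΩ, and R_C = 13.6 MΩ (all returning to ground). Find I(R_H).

Parallel bank: R_p = 1/(1/74.4 + 1/11.9 + 1/13.6) = 5.848 MΩ.
V_A by voltage divider: V_A = 4.68 × 5.848/(6.24 + 5.848) = 2.264 V.
I(R_H) = V_A / R_H = 2.264/11.9 = 0.1903 µA.
(Check via current divider: I_total = 0.3872 µA; share G_k/ΣG = 0.4914 → same result.)

I ≈ 0.190 µA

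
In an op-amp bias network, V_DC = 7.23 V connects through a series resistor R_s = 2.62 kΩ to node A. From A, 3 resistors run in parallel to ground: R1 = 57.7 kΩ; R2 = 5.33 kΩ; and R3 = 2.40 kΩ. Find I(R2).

I ≈ 0.516 mA

Combine the parallel branches: R_p = (1/57.7 + 1/5.33 + 1/2.40)⁻¹ = 1.609 kΩ.
V_A = 7.23 × 1.609/4.229 = 2.750 V.
Branch current I = V_A/R2 = 2.750/5.33 = 0.5160 mA.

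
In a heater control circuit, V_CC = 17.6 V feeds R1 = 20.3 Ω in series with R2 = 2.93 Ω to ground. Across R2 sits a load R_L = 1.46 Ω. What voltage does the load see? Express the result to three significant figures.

V_out ≈ 0.806 V

The load sits in parallel with R2, giving an effective lower resistance R2' = R2·R_L/(R2+R_L) = 0.9744 Ω.
Voltage divider with the loaded lower leg: V_out = 17.6 × 0.9744/(20.3 + 0.9744) = 17.6 × 0.04580 = 0.8061 V.
(Unloaded it would be 2.22 V; the load pulls it down.)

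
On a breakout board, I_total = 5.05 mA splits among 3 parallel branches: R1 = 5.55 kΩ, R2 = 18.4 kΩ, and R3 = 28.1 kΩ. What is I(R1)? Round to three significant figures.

I ≈ 3.37 mA

ΣG = 1/5.55 + 1/18.4 + 1/28.1 = 0.2701.
By the current-divider rule, I = I_total · G_k/ΣG = 5.05 × 0.6670 = 3.369 mA.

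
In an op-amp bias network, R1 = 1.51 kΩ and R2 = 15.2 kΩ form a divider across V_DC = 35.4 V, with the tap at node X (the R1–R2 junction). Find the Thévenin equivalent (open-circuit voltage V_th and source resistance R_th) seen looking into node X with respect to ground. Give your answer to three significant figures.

V_th is the unloaded tap voltage: V_DC · R2/(R1+R2) = 35.4 × 0.9096 = 32.20 V.
Looking into X with the source shorted: R_th = R1·R2/(R1+R2) = 1.510 × 15.2/16.71 = 1.374 kΩ.

V_th ≈ 32.2 V, R_th ≈ 1.37 kΩ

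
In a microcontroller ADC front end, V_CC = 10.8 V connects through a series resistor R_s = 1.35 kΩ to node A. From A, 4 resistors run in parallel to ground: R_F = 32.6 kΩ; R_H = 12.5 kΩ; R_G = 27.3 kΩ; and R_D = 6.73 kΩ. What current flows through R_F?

I ≈ 0.237 mA

Combine the parallel branches: R_p = (1/32.6 + 1/12.5 + 1/27.3 + 1/6.73)⁻¹ = 3.380 kΩ.
V_A by voltage divider: V_A = 10.8 × 3.380/(1.35 + 3.380) = 7.717 V.
Branch current I = V_A/R_F = 7.717/32.6 = 0.2367 mA.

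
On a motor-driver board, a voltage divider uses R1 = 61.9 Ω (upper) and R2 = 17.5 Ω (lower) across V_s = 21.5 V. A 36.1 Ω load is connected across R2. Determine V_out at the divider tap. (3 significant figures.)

The load sits in parallel with R2, giving an effective lower resistance R2' = R2·R_L/(R2+R_L) = 11.79 Ω.
Then V_out = V_s · R2'/(R1 + R2') = 21.5 × 11.79/73.69 = 3.439 V.
(Unloaded it would be 4.74 V; the load pulls it down.)

V_out ≈ 3.44 V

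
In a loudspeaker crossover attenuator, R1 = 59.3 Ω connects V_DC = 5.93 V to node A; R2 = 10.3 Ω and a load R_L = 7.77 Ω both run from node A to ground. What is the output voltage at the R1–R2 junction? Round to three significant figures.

V_out ≈ 0.412 V

R2 ‖ R_L = (10.3 × 7.77)/(10.3 + 7.77) = 4.429 Ω.
Now apply the divider: V_out = 5.93 × 0.06950 = 0.4121 V.
(Unloaded it would be 0.878 V; the load pulls it down.)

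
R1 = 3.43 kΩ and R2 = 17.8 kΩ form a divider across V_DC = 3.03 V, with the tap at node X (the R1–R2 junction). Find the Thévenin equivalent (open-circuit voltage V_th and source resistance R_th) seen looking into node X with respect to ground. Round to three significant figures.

With X open, the divider is unloaded: V_th = 3.03 × 17.8/21.23 = 2.540 V.
Zeroing V_DC shorts the top of R1 to ground, so R_th = R1 ‖ R2 = 2.876 kΩ.

V_th ≈ 2.54 V, R_th ≈ 2.88 kΩ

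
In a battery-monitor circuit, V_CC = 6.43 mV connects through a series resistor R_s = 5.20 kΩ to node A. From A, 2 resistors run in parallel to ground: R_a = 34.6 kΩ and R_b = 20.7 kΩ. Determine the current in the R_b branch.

I ≈ 0.222 µA

Combine the parallel branches: R_p = (1/34.6 + 1/20.7)⁻¹ = 12.95 kΩ.
Node voltage V_A = V_CC · R_p/(R_s + R_p) = 6.43 × 0.7135 = 4.588 mV.
I(R_b) = V_A / R_b = 4.588/20.7 = 0.2216 µA.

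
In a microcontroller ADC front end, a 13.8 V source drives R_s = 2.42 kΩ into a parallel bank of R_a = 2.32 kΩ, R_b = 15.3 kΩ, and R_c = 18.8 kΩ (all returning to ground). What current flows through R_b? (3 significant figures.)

Equivalent of the parallel group: R_p = 1.820 kΩ.
V_A = 13.8 × 1.820/4.240 = 5.923 V.
Branch current I = V_A/R_b = 5.923/15.3 = 0.3871 mA.

I ≈ 0.387 mA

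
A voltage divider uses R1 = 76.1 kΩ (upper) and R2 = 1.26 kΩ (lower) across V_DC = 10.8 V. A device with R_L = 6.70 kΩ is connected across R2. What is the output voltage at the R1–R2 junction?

V_out ≈ 0.148 V

The load sits in parallel with R2, giving an effective lower resistance R2' = R2·R_L/(R2+R_L) = 1.061 kΩ.
Then V_out = V_DC · R2'/(R1 + R2') = 10.8 × 1.061/77.16 = 0.1484 V.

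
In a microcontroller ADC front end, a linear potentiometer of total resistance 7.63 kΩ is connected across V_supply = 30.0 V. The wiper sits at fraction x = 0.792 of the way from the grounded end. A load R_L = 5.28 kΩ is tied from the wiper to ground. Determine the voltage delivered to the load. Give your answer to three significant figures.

V_out ≈ 19.2 V

Split the track: R_lower = x·R_p = 6.043 kΩ, R_upper = (1−x)·R_p = 1.587 kΩ.
Lower segment in parallel with the load: 6.043 ‖ 5.28 = 2.818 kΩ.
V_out = 30.0 × 2.818/(1.587 + 2.818) = 19.19 V.
(Unloaded: V_out = x·V_supply = 23.8 V.)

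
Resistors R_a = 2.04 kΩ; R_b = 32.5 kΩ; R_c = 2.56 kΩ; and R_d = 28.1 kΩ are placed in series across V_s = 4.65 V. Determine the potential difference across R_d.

V ≈ 2.00 V

ΣR = 2.04 + 32.5 + 2.56 + 28.1 = 65.20 kΩ.
Voltage divider: V = V_s · (28.10 / 65.20) = 4.65 × 0.4310 = 2.004 V.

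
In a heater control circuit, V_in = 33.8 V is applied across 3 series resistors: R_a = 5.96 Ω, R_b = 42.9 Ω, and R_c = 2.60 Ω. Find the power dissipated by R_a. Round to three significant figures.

P ≈ 2.57 W

The common current is I = 33.8/51.46 = 0.6568 A.
P(R_a) = I²·R_a = (0.6568)² × 5.96 = 2.571 W.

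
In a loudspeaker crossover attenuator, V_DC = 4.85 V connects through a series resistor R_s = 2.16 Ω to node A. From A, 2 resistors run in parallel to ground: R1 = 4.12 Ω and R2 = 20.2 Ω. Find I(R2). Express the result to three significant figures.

Equivalent of the parallel group: R_p = 3.422 Ω.
V_A by voltage divider: V_A = 4.85 × 3.422/(2.16 + 3.422) = 2.973 V.
Branch current I = V_A/R2 = 2.973/20.2 = 0.1472 A.

I ≈ 0.147 A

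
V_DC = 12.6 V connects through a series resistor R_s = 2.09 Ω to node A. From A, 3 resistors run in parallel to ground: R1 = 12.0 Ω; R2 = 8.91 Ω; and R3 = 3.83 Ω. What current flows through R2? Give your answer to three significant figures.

Equivalent of the parallel group: R_p = 2.190 Ω.
V_A = 12.6 × 2.190/4.280 = 6.447 V.
I(R2) = V_A / R2 = 6.447/8.91 = 0.7236 A.

I ≈ 0.724 A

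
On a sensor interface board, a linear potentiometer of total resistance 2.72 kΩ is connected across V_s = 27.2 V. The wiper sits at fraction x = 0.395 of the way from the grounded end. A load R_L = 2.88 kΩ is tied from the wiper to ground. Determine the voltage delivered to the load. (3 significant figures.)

V_out ≈ 8.77 V

The pot divides into 1.646 kΩ above the wiper and 1.074 kΩ below.
R_L loads the lower segment: effective lower R = 0.7825 kΩ.
Loaded-divider output: V_out = 27.2 × 0.3223 = 8.766 V.
(Unloaded: V_out = x·V_s = 10.7 V.)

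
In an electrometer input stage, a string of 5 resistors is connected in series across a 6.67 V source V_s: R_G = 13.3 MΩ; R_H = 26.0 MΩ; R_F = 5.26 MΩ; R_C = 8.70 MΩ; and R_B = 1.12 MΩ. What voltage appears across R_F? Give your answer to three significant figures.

ΣR = 13.3 + 26.0 + 5.26 + 8.70 + 1.12 = 54.38 MΩ.
By the voltage-divider rule, V = 6.67 × 5.260/54.38 = 0.6452 V.

V ≈ 0.645 V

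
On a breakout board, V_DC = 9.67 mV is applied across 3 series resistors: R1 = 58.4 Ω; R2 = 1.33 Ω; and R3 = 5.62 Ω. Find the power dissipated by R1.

P ≈ 1.28 µW

ΣR = 65.35 Ω → I = 9.67/65.35 = 0.1480 mA.
P(R1) = I²·R1 = (0.1480)² × 58.4 = 1.279 µW.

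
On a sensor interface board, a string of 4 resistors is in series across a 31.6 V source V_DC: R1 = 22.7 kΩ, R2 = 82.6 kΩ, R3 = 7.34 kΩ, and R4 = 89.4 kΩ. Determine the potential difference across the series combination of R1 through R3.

Total series resistance ΣR = 22.7 + 82.6 + 7.34 + 89.4 = 202.0 kΩ.
R_{R1..R3} = 22.7 + 82.6 + 7.34 = 112.6 kΩ.
Voltage divider: V = V_DC · (112.6 / 202.0) = 31.6 × 0.5575 = 17.62 V.

V ≈ 17.6 V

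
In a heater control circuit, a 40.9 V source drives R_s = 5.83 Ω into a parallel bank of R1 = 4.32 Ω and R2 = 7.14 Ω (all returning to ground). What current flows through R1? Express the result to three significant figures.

Equivalent of the parallel group: R_p = 2.692 Ω.
V_A = 40.9 × 2.692/8.522 = 12.92 V.
I(R1) = V_A / R1 = 12.92/4.32 = 2.990 A.

I ≈ 2.99 A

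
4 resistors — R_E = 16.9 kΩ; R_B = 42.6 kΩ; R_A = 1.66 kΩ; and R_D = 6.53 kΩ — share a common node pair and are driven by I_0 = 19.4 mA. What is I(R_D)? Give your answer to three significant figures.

I ≈ 3.54 mA

Conductances: ΣG = 1/16.9 + 1/42.6 + 1/1.66 + 1/6.53 = 0.8382 (1/kΩ).
By the current-divider rule, I = I_0 · G_k/ΣG = 19.4 × 0.1827 = 3.544 mA.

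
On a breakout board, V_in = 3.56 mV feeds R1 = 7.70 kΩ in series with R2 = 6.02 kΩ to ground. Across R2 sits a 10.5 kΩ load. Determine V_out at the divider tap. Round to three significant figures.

V_out ≈ 1.18 mV

R2 ‖ R_L = (6.02 × 10.5)/(6.02 + 10.5) = 3.826 kΩ.
Voltage divider with the loaded lower leg: V_out = 3.56 × 3.826/(7.70 + 3.826) = 3.56 × 0.3320 = 1.182 mV.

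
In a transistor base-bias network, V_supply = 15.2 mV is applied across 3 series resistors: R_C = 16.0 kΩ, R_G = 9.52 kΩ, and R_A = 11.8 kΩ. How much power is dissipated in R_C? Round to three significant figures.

P ≈ 2.65 nW

ΣR = 37.32 kΩ → I = 15.2/37.32 = 0.4073 µA.
P(R_C) = I²·R_C = (0.4073)² × 16.0 = 2.654 nW.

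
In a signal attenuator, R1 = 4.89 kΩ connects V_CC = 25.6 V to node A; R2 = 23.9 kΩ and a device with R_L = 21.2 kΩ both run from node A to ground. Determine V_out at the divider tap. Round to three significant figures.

V_out ≈ 17.8 V

First combine the lower leg with the load: R2 ‖ R_L = 11.23 kΩ.
Now apply the divider: V_out = 25.6 × 0.6967 = 17.84 V.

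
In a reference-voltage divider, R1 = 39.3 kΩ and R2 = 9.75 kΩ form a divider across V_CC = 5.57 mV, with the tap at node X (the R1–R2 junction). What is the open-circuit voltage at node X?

V_th ≈ 1.11 mV

With X open, the divider is unloaded: V_th = 5.57 × 9.75/49.05 = 1.107 mV.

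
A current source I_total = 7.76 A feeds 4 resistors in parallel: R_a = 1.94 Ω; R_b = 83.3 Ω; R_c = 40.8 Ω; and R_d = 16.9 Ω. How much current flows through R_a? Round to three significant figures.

Total conductance ΣG = 1/1.94 + 1/83.3 + 1/40.8 + 1/16.9 = 0.6112 (units of 1/Ω).
R_a takes the fraction G_k/ΣG = 0.5155/0.6112 = 0.8434, so I = 7.76 × 0.8434 = 6.545 A.

I ≈ 6.55 A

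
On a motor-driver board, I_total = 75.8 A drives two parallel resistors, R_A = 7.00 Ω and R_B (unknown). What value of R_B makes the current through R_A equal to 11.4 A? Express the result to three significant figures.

In a two-way split, I_A/I_total = R_B/(R_A + R_B).
11.4/75.8 = R_B/(R_A + R_B) → R_B = R_A · (0.1504)/(1 − 0.1504) = 7.00 × 0.1770 = 1.239 Ω.

R_B ≈ 1.24 Ω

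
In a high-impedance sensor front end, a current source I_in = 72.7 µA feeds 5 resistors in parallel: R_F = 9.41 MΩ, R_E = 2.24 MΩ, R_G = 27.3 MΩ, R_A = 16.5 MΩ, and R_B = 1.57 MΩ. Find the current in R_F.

I ≈ 6.00 µA

ΣG = 1/9.41 + 1/2.24 + 1/27.3 + 1/16.5 + 1/1.57 = 1.287.
Current divider: I(R_F) = I_in · G_k/ΣG = 72.7 × (0.1063/1.287) = 72.7 × 0.08258 = 6.004 µA.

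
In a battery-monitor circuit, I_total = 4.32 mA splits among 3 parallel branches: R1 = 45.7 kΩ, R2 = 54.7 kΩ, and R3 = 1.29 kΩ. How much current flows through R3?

Conductances: ΣG = 1/45.7 + 1/54.7 + 1/1.29 = 0.8154 (1/kΩ).
R3 takes the fraction G_k/ΣG = 0.7752/0.8154 = 0.9507, so I = 4.32 × 0.9507 = 4.107 mA.

I ≈ 4.11 mA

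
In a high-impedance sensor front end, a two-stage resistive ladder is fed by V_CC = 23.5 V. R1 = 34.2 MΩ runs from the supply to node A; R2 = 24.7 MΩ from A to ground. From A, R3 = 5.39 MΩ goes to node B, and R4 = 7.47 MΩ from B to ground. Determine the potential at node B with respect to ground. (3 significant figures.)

Looking into the second stage from A: R3 + R4 = 12.86 MΩ appears in parallel with R2.
Effective lower resistance at A: R2 ‖ 12.86 = 8.457 MΩ.
So V_A = 23.5 × 0.1983 = 4.659 V.
Stage 2 is unloaded, so V_B = V_A · R4/(R3+R4) = 4.659 × 7.47/12.86 = 2.706 V.

V_B ≈ 2.71 V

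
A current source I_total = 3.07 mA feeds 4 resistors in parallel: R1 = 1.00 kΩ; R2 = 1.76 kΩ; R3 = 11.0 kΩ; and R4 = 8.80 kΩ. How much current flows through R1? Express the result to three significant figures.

Total conductance ΣG = 1/1.00 + 1/1.76 + 1/11.0 + 1/8.80 = 1.773 (units of 1/kΩ).
By the current-divider rule, I = I_total · G_k/ΣG = 3.07 × 0.5641 = 1.732 mA.

I ≈ 1.73 mA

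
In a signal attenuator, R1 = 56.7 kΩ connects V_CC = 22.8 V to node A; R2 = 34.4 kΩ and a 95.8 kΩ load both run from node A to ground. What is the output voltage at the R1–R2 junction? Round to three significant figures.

R2 ‖ R_L = (34.4 × 95.8)/(34.4 + 95.8) = 25.31 kΩ.
Voltage divider with the loaded lower leg: V_out = 22.8 × 25.31/(56.7 + 25.31) = 22.8 × 0.3086 = 7.037 V.

V_out ≈ 7.04 V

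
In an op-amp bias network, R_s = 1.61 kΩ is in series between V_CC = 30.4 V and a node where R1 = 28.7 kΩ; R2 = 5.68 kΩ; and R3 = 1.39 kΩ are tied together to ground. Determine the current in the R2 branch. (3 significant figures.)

Equivalent of the parallel group: R_p = 1.075 kΩ.
V_A by voltage divider: V_A = 30.4 × 1.075/(1.61 + 1.075) = 12.17 V.
Branch current I = V_A/R2 = 12.17/5.68 = 2.143 mA.

I ≈ 2.14 mA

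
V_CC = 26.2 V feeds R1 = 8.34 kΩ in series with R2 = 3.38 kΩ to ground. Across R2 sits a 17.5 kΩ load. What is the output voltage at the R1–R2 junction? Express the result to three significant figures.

V_out ≈ 6.64 V

R2 ‖ R_L = (3.38 × 17.5)/(3.38 + 17.5) = 2.833 kΩ.
Now apply the divider: V_out = 26.2 × 0.2535 = 6.643 V.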